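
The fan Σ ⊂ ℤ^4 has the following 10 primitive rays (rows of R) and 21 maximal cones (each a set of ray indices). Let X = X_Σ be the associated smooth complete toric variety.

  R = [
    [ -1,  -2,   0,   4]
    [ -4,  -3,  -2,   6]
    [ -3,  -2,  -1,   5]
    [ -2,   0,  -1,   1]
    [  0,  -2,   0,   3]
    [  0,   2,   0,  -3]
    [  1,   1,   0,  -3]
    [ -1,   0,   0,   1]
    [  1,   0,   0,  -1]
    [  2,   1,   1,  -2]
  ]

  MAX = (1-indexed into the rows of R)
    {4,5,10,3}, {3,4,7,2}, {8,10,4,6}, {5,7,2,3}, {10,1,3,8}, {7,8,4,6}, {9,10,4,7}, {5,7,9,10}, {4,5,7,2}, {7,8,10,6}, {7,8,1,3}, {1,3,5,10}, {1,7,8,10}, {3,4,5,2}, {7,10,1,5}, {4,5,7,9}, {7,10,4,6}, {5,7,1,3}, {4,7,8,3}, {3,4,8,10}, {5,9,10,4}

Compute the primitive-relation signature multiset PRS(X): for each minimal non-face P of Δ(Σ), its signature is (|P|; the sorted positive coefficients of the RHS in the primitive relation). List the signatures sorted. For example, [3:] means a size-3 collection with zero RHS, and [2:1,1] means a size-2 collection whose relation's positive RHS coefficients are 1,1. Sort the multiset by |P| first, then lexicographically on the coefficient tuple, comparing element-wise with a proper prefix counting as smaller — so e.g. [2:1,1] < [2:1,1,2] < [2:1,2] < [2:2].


18 collections generate NE(X_Σ); each relation:

  {5,6}:  v_{5} + v_{6} = 0  ⟹  sig = [2:]
  {8,9}:  v_{8} + v_{9} = 0  ⟹  sig = [2:]
  {1,4}:  v_{1} + v_{4} = v_{3}  ⟹  sig = [2:1]
  {1,6}:  v_{1} + v_{6} = v_{8}  ⟹  sig = [2:1]
  {1,9}:  v_{1} + v_{9} = v_{5}  ⟹  sig = [2:1]
  {5,8}:  v_{5} + v_{8} = v_{1}  ⟹  sig = [2:1]
  {2,10}:  v_{2} + v_{10} = v_{4} + v_{5}  ⟹  sig = [2:1,1]
  {3,6}:  v_{3} + v_{6} = v_{4} + v_{8}  ⟹  sig = [2:1,1]
  {3,9}:  v_{3} + v_{9} = v_{4} + v_{5}  ⟹  sig = [2:1,1]
  {2,6}:  v_{2} + v_{6} = v_{3} + v_{4} + v_{7}  ⟹  sig = [2:1,1,1]
  {6,9}:  v_{6} + v_{9} = v_{4} + v_{7} + v_{10}  ⟹  sig = [2:1,1,1]
  {1,2}:  v_{1} + v_{2} = 2·v_{3} + v_{5} + v_{7}  ⟹  sig = [2:1,1,2]
  {2,8}:  v_{2} + v_{8} = 2·v_{3} + v_{7}  ⟹  sig = [2:1,2]
  {2,9}:  v_{2} + v_{9} = 2·v_{4} + 2·v_{5} + v_{7}  ⟹  sig = [2:1,2,2]
  {3,7,10}:  v_{3} + v_{7} + v_{10} = 0  ⟹  sig = [3:]
  {3,4,5,7}:  v_{3} + v_{4} + v_{5} + v_{7} = v_{2}  ⟹  sig = [4:1]
  {4,5,7,10}:  v_{4} + v_{5} + v_{7} + v_{10} = v_{9}  ⟹  sig = [4:1]
  {4,7,8,10}:  v_{4} + v_{7} + v_{8} + v_{10} = v_{6}  ⟹  sig = [4:1]

so the primitive-relation signature multiset is
    |P|=2: 14 collections, coeffs (), (), (1), (1), (1), (1), (1,1), (1,1), (1,1), (1,1,1), (1,1,1), (1,1,2), (1,2), (1,2,2)
    |P|=3: 1 collection, coeffs ()
    |P|=4: 3 collections, coeffs (1), (1), (1)


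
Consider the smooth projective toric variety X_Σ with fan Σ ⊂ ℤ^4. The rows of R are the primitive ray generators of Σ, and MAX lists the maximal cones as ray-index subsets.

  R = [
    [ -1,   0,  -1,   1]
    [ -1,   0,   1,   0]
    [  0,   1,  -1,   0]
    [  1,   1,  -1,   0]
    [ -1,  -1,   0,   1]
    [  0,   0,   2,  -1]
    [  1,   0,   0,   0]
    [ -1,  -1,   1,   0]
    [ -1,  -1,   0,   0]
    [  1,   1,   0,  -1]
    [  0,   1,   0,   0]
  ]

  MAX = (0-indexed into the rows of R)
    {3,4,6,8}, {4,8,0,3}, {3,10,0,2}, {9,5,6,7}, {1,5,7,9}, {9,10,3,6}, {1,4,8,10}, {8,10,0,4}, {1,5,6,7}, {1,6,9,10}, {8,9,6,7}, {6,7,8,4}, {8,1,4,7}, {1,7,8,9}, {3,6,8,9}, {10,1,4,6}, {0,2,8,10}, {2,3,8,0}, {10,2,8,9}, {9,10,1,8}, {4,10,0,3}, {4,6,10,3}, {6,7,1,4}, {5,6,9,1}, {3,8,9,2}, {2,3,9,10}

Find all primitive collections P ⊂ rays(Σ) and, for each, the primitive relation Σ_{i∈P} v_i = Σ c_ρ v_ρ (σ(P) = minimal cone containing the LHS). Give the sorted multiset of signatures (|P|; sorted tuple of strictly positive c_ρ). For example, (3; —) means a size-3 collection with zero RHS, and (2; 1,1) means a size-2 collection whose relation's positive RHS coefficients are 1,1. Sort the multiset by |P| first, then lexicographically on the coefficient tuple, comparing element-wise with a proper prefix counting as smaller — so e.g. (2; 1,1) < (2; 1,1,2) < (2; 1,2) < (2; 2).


22 collections generate NE(X_Σ); each relation:

  P={3,7}:  v_{3} + v_{7} = 0  ⇒ sig = (2; —)
  P={4,9}:  v_{4} + v_{9} = 0  ⇒ sig = (2; —)
  P={0,5}:  v_{0} + v_{5} = v_{1}  ⇒ sig = (2; 1)
  P={0,9}:  v_{0} + v_{9} = v_{2}  ⇒ sig = (2; 1)
  P={1,3}:  v_{1} + v_{3} = v_{10}  ⇒ sig = (2; 1)
  P={2,4}:  v_{2} + v_{4} = v_{0}  ⇒ sig = (2; 1)
  P={2,6}:  v_{2} + v_{6} = v_{3}  ⇒ sig = (2; 1)
  P={7,10}:  v_{7} + v_{10} = v_{1}  ⇒ sig = (2; 1)
  P={0,6}:  v_{0} + v_{6} = v_{3} + v_{4}  ⇒ sig = (2; 1,1)
  P={2,5}:  v_{2} + v_{5} = v_{1} + v_{9}  ⇒ sig = (2; 1,1)
  P={2,7}:  v_{2} + v_{7} = v_{8} + v_{10}  ⇒ sig = (2; 1,1)
  P={0,7}:  v_{0} + v_{7} = v_{4} + v_{8} + v_{10}  ⇒ sig = (2; 1,1,1)
  P={3,5}:  v_{3} + v_{5} = v_{1} + v_{6} + v_{9}  ⇒ sig = (2; 1,1,1)
  P={4,5}:  v_{4} + v_{5} = v_{1} + v_{6} + v_{7}  ⇒ sig = (2; 1,1,1)
  P={0,1}:  v_{0} + v_{1} = v_{4} + v_{8} + 2·v_{10}  ⇒ sig = (2; 1,1,2)
  P={5,10}:  v_{5} + v_{10} = 2·v_{1} + v_{6} + v_{9}  ⇒ sig = (2; 1,1,2)
  P={1,2}:  v_{1} + v_{2} = v_{8} + 2·v_{10}  ⇒ sig = (2; 1,2)
  P={5,8}:  v_{5} + v_{8} = 2·v_{7} + v_{9}  ⇒ sig = (2; 1,2)
  P={6,8,10}:  v_{6} + v_{8} + v_{10} = 0  ⇒ sig = (3; —)
  P={1,6,8}:  v_{1} + v_{6} + v_{8} = v_{7}  ⇒ sig = (3; 1)
  P={3,8,10}:  v_{3} + v_{8} + v_{10} = v_{2}  ⇒ sig = (3; 1)
  P={1,6,7,9}:  v_{1} + v_{6} + v_{7} + v_{9} = v_{5}  ⇒ sig = (4; 1)

Sorted signature multiset PRS(X):
[(2; —), (2; —), (2; 1), (2; 1), (2; 1), (2; 1), (2; 1), (2; 1), (2; 1,1), (2; 1,1), (2; 1,1), (2; 1,1,1), (2; 1,1,1), (2; 1,1,1), (2; 1,1,2), (2; 1,1,2), (2; 1,2), (2; 1,2), (3; —), (3; 1), (3; 1), (4; 1)]


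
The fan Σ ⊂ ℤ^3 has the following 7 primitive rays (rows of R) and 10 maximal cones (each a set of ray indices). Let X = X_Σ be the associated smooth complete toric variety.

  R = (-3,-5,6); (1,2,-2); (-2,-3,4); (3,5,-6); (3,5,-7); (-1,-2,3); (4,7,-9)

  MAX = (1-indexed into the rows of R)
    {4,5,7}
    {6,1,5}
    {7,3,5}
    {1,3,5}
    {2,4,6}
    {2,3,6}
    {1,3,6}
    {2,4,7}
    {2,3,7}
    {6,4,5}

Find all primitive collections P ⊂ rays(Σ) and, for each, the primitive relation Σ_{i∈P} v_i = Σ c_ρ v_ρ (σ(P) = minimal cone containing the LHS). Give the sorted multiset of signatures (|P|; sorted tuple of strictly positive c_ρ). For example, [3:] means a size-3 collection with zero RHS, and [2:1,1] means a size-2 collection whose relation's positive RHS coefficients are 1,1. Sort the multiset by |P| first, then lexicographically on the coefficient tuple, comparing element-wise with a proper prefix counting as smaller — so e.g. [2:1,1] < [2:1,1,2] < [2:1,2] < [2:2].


Minimal non-faces — 7 found among 7 rays, 10 max cones:

  • {1,4}:  v_{1} + v_{4} = 0 — sig = [2:]
  • {1,2}:  v_{1} + v_{2} = v_{3} — sig = [2:1]
  • {2,5}:  v_{2} + v_{5} = v_{7} — sig = [2:1]
  • {3,4}:  v_{3} + v_{4} = v_{2} — sig = [2:1]
  • {6,7}:  v_{6} + v_{7} = v_{4} — sig = [2:1]
  • {1,7}:  v_{1} + v_{7} = v_{3} + v_{5} — sig = [2:1,1]
  • {3,5,6}:  v_{3} + v_{5} + v_{6} = 0 — sig = [3:]

Hence PRS(X_Σ) =
    |P|=2: 6 collections, coeffs (), (1), (1), (1), (1), (1,1)
    |P|=3: 1 collection, coeffs ()


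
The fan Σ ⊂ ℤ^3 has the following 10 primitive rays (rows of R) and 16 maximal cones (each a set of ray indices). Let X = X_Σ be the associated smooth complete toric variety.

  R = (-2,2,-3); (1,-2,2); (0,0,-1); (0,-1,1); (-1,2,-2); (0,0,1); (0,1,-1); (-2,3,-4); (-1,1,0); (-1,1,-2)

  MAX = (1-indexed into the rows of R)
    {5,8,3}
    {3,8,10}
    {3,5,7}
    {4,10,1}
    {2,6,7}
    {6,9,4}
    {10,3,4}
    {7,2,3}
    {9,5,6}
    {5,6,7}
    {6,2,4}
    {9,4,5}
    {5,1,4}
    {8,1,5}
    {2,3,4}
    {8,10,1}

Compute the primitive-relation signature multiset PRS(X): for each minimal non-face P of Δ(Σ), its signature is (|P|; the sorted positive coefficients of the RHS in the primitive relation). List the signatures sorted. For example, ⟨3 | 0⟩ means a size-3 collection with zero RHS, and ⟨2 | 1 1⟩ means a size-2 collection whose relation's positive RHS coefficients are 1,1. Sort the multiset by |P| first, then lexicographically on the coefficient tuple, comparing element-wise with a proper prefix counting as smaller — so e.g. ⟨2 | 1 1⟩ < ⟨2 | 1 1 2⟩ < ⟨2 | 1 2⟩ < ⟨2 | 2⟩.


Δ(Σ) — 10 vertices, 23 min non-faces:

  P={2,5}:  v_{2} + v_{5} = 0  ⟹  sig = ⟨2 | 0⟩
  P={3,6}:  v_{3} + v_{6} = 0  ⟹  sig = ⟨2 | 0⟩
  P={4,7}:  v_{4} + v_{7} = 0  ⟹  sig = ⟨2 | 0⟩
  P={1,7}:  v_{1} + v_{7} = v_{8}  ⟹  sig = ⟨2 | 1⟩
  P={2,8}:  v_{2} + v_{8} = v_{10}  ⟹  sig = ⟨2 | 1⟩
  P={4,8}:  v_{4} + v_{8} = v_{1}  ⟹  sig = ⟨2 | 1⟩
  P={5,10}:  v_{5} + v_{10} = v_{8}  ⟹  sig = ⟨2 | 1⟩
  P={1,2}:  v_{1} + v_{2} = v_{4} + v_{10}  ⟹  sig = ⟨2 | 1 1⟩
  P={2,9}:  v_{2} + v_{9} = v_{4} + v_{6}  ⟹  sig = ⟨2 | 1 1⟩
  P={2,10}:  v_{2} + v_{10} = v_{3} + v_{4}  ⟹  sig = ⟨2 | 1 1⟩
  P={3,9}:  v_{3} + v_{9} = v_{4} + v_{5}  ⟹  sig = ⟨2 | 1 1⟩
  P={6,10}:  v_{6} + v_{10} = v_{4} + v_{5}  ⟹  sig = ⟨2 | 1 1⟩
  P={7,9}:  v_{7} + v_{9} = v_{5} + v_{6}  ⟹  sig = ⟨2 | 1 1⟩
  P={7,10}:  v_{7} + v_{10} = v_{3} + v_{5}  ⟹  sig = ⟨2 | 1 1⟩
  P={6,8}:  v_{6} + v_{8} = v_{4} + 2·v_{5}  ⟹  sig = ⟨2 | 1 2⟩
  P={7,8}:  v_{7} + v_{8} = v_{3} + 2·v_{5}  ⟹  sig = ⟨2 | 1 2⟩
  P={1,3}:  v_{1} + v_{3} = 2·v_{10}  ⟹  sig = ⟨2 | 2⟩
  P={1,6}:  v_{1} + v_{6} = 2·v_{4} + 2·v_{5}  ⟹  sig = ⟨2 | 2 2⟩
  P={9,10}:  v_{9} + v_{10} = 2·v_{4} + 2·v_{5}  ⟹  sig = ⟨2 | 2 2⟩
  P={8,9}:  v_{8} + v_{9} = 2·v_{4} + 3·v_{5}  ⟹  sig = ⟨2 | 2 3⟩
  P={1,9}:  v_{1} + v_{9} = 3·v_{4} + 3·v_{5}  ⟹  sig = ⟨2 | 3 3⟩
  P={3,4,5}:  v_{3} + v_{4} + v_{5} = v_{10}  ⟹  sig = ⟨3 | 1⟩
  P={4,5,6}:  v_{4} + v_{5} + v_{6} = v_{9}  ⟹  sig = ⟨3 | 1⟩

so the primitive-relation signature multiset is
{ ⟨2 | 0⟩ ×3,  ⟨2 | 1⟩ ×4,  ⟨2 | 1 1⟩ ×7,  ⟨2 | 1 2⟩ ×2,  ⟨2 | 2⟩,  ⟨2 | 2 2⟩ ×2,  ⟨2 | 2 3⟩,  ⟨2 | 3 3⟩,  ⟨3 | 1⟩ ×2 }


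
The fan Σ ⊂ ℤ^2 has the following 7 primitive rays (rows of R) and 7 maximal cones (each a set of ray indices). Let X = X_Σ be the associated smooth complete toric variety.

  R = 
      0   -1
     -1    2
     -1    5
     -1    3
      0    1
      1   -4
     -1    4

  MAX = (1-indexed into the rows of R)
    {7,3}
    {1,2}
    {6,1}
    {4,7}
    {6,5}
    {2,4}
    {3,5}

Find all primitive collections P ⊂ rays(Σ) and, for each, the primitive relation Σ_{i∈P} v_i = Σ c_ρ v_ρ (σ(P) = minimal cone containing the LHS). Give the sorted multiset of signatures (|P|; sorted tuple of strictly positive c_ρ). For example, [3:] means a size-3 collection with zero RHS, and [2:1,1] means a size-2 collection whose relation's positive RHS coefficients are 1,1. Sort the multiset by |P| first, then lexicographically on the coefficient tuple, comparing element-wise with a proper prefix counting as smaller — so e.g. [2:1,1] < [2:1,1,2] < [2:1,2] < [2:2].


|primitive collections| = 14. Relations:

  P={1,5}:  v_{1} + v_{5} = 0  →  sig = [2:]
  P={6,7}:  v_{6} + v_{7} = 0  →  sig = [2:]
  P={1,3}:  v_{1} + v_{3} = v_{7}  →  sig = [2:1]
  P={1,4}:  v_{1} + v_{4} = v_{2}  →  sig = [2:1]
  P={1,7}:  v_{1} + v_{7} = v_{4}  →  sig = [2:1]
  P={2,5}:  v_{2} + v_{5} = v_{4}  →  sig = [2:1]
  P={3,6}:  v_{3} + v_{6} = v_{5}  →  sig = [2:1]
  P={4,5}:  v_{4} + v_{5} = v_{7}  →  sig = [2:1]
  P={4,6}:  v_{4} + v_{6} = v_{1}  →  sig = [2:1]
  P={5,7}:  v_{5} + v_{7} = v_{3}  →  sig = [2:1]
  P={2,3}:  v_{2} + v_{3} = v_{4} + v_{7}  →  sig = [2:1,1]
  P={2,6}:  v_{2} + v_{6} = 2·v_{1}  →  sig = [2:2]
  P={2,7}:  v_{2} + v_{7} = 2·v_{4}  →  sig = [2:2]
  P={3,4}:  v_{3} + v_{4} = 2·v_{7}  →  sig = [2:2]

Hence PRS(X_Σ) =
    |P|=2: 14 collections, coeffs (), (), (1), (1), (1), (1), (1), (1), (1), (1), (1,1), (2), (2), (2)


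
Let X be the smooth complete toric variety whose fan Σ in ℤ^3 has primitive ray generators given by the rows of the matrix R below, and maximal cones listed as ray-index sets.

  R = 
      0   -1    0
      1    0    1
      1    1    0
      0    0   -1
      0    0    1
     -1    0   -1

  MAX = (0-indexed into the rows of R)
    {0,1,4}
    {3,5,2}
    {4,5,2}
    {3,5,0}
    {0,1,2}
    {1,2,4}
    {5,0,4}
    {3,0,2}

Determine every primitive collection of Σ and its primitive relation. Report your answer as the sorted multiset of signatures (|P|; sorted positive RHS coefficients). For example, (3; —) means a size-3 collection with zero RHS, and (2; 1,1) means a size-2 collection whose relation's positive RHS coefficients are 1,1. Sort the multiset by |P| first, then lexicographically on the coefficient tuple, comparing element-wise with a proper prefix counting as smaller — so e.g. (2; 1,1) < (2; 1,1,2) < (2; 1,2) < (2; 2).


Σ has 5 primitive collections:

  • {1,5}:  v_{1} + v_{5} = 0  →  sig = (2; —)
  • {3,4}:  v_{3} + v_{4} = 0  →  sig = (2; —)
  • {1,3}:  v_{1} + v_{3} = v_{0} + v_{2}  →  sig = (2; 1,1)
  • {0,2,4}:  v_{0} + v_{2} + v_{4} = v_{1}  →  sig = (3; 1)
  • {0,2,5}:  v_{0} + v_{2} + v_{5} = v_{3}  →  sig = (3; 1)

Hence PRS(X_Σ) =
    |P|=2: 3 collections, coeffs (), (), (1,1)
    |P|=3: 2 collections, coeffs (1), (1)


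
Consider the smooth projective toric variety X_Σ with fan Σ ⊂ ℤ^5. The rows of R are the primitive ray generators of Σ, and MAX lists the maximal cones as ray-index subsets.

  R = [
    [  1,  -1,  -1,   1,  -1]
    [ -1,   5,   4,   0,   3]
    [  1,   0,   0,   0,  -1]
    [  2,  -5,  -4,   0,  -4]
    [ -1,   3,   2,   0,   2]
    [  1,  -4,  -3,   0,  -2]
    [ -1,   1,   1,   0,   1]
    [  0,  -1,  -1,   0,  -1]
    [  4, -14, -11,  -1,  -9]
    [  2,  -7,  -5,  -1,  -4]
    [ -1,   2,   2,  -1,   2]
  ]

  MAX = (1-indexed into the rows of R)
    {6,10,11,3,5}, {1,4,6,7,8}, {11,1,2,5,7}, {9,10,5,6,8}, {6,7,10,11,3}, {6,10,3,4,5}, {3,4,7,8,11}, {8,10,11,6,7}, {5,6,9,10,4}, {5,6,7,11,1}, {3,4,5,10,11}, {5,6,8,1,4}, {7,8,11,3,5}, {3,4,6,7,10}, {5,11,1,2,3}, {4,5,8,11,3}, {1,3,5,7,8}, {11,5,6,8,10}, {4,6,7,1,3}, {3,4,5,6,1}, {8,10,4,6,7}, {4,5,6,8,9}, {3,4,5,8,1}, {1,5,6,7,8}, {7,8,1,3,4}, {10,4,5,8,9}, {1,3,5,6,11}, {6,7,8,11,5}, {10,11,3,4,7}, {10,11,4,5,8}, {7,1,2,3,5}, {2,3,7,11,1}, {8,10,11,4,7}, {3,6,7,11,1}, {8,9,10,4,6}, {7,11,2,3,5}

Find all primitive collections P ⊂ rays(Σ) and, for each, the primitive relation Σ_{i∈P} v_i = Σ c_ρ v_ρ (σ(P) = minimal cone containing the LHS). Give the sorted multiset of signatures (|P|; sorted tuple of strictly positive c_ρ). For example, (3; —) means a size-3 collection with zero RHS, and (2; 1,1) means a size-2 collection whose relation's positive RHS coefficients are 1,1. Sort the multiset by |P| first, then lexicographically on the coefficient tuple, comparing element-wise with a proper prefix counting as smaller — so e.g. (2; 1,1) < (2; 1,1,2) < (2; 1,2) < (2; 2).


Σ has 20 primitive collections:

  • {2,4}:  v_{2} + v_{4} = v_{3} — sig = (2; 1)
  • {2,6}:  v_{2} + v_{6} = v_{1} + v_{11} — sig = (2; 1,1)
  • {2,8}:  v_{2} + v_{8} = v_{3} + v_{5} + v_{7} — sig = (2; 1,1,1)
  • {2,9}:  v_{2} + v_{9} = v_{4} + v_{5} + v_{10} — sig = (2; 1,1,1)
  • {2,10}:  v_{2} + v_{10} = v_{3} + v_{6} + v_{11} — sig = (2; 1,1,1)
  • {3,9}:  v_{3} + v_{9} = 2·v_{4} + v_{5} + v_{10} — sig = (2; 1,1,2)
  • {7,9}:  v_{7} + v_{9} = v_{6} + 2·v_{8} + v_{10} — sig = (2; 1,1,2)
  • {9,11}:  v_{9} + v_{11} = v_{5} + v_{8} + 2·v_{10} — sig = (2; 1,1,2)
  • {1,10}:  v_{1} + v_{10} = v_{3} + 2·v_{6} — sig = (2; 1,2)
  • {1,9}:  v_{1} + v_{9} = 2·v_{4} + v_{5} + 2·v_{6} — sig = (2; 1,2,2)
  • {1,8,11}:  v_{1} + v_{8} + v_{11} = 0 — sig = (3; —)
  • {3,6,8}:  v_{3} + v_{6} + v_{8} = v_{4} — sig = (3; 1)
  • {4,5,7}:  v_{4} + v_{5} + v_{7} = v_{8} — sig = (3; 1)
  • {4,6,11}:  v_{4} + v_{6} + v_{11} = v_{10} — sig = (3; 1)
  • {1,4,11}:  v_{1} + v_{4} + v_{11} = v_{3} + v_{6} — sig = (3; 1,1)
  • {5,7,10}:  v_{5} + v_{7} + v_{10} = v_{6} + v_{8} + v_{11} — sig = (3; 1,1,1)
  • {3,8,10}:  v_{3} + v_{8} + v_{10} = 2·v_{4} + v_{11} — sig = (3; 1,2)
  • {3,5,6,7}:  v_{3} + v_{5} + v_{6} + v_{7} = 0 — sig = (4; —)
  • {1,3,5,7,11}:  v_{1} + v_{3} + v_{5} + v_{7} + v_{11} = v_{2} — sig = (5; 1)
  • {4,5,6,8,10}:  v_{4} + v_{5} + v_{6} + v_{8} + v_{10} = v_{9} — sig = (5; 1)

so the primitive-relation signature multiset is
    |P|=2: 10 collections, coeffs (1), (1,1), (1,1,1), (1,1,1), (1,1,1), (1,1,2), (1,1,2), (1,1,2), (1,2), (1,2,2)
    |P|=3: 7 collections, coeffs (), (1), (1), (1), (1,1), (1,1,1), (1,2)
    |P|=4: 1 collection, coeffs ()
    |P|=5: 2 collections, coeffs (1), (1)


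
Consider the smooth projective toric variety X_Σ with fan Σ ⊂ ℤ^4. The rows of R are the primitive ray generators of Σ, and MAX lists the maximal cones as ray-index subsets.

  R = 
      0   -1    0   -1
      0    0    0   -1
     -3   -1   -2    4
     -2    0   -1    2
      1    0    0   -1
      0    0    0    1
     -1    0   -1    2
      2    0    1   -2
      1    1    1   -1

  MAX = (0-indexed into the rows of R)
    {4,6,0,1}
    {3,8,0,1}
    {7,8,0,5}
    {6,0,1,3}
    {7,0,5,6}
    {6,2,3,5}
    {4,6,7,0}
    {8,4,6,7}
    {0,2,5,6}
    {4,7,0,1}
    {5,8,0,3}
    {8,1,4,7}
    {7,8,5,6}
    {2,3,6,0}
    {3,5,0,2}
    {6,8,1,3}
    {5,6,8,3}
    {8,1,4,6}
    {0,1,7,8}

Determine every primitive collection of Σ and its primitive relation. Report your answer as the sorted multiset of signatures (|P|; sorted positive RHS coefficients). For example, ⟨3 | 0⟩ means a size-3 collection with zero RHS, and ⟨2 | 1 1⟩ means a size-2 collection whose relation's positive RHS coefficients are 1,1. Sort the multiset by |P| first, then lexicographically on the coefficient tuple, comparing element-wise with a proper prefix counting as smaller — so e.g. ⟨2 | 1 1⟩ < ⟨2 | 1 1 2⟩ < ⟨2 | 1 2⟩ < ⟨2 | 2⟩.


The 12 primitive collections of Σ (r=9, n=4):

  P = {1,5}:  v_{1} + v_{5} = 0 ; sig = ⟨2 | 0⟩
  P = {3,7}:  v_{3} + v_{7} = 0 ; sig = ⟨2 | 0⟩
  P = {2,8}:  v_{2} + v_{8} = v_{3} + v_{5} ; sig = ⟨2 | 1 1⟩
  P = {3,4}:  v_{3} + v_{4} = v_{1} + v_{6} ; sig = ⟨2 | 1 1⟩
  P = {4,5}:  v_{4} + v_{5} = v_{6} + v_{7} ; sig = ⟨2 | 1 1⟩
  P = {1,2}:  v_{1} + v_{2} = v_{0} + v_{3} + v_{6} ; sig = ⟨2 | 1 1 1⟩
  P = {2,7}:  v_{2} + v_{7} = v_{0} + v_{5} + v_{6} ; sig = ⟨2 | 1 1 1⟩
  P = {2,4}:  v_{2} + v_{4} = v_{0} + 2·v_{6} ; sig = ⟨2 | 1 2⟩
  P = {0,6,8}:  v_{0} + v_{6} + v_{8} = 0 ; sig = ⟨3 | 0⟩
  P = {1,6,7}:  v_{1} + v_{6} + v_{7} = v_{4} ; sig = ⟨3 | 1⟩
  P = {0,4,8}:  v_{0} + v_{4} + v_{8} = v_{1} + v_{7} ; sig = ⟨3 | 1 1⟩
  P = {0,3,5,6}:  v_{0} + v_{3} + v_{5} + v_{6} = v_{2} ; sig = ⟨4 | 1⟩

Hence PRS(X_Σ) =
    ⟨2 | 0⟩
    ⟨2 | 0⟩
    ⟨2 | 1 1⟩
    ⟨2 | 1 1⟩
    ⟨2 | 1 1⟩
    ⟨2 | 1 1 1⟩
    ⟨2 | 1 1 1⟩
    ⟨2 | 1 2⟩
    ⟨3 | 0⟩
    ⟨3 | 1⟩
    ⟨3 | 1 1⟩
    ⟨4 | 1⟩


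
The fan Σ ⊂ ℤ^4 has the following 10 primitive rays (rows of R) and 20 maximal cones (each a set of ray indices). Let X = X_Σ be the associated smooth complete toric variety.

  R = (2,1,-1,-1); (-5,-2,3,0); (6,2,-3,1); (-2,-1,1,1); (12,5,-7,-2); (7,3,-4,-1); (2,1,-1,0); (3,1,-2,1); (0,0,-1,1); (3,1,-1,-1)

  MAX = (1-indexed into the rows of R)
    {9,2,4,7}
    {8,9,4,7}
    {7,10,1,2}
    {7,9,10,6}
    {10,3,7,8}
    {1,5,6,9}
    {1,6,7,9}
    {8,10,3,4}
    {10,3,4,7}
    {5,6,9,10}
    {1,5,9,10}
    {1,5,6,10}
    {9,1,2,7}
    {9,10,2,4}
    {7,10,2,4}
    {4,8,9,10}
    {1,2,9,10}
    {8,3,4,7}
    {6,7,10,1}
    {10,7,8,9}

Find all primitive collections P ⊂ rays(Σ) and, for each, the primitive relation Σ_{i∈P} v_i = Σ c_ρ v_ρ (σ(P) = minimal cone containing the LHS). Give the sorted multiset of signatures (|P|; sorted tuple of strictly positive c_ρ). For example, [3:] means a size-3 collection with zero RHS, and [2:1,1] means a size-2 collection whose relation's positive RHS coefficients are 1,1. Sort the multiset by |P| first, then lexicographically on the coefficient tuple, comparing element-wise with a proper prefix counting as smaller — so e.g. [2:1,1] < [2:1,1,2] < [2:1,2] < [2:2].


The 20 primitive collections of Σ (r=10, n=4):

  P = {1,4}:  v_{1} + v_{4} = 0 ; sig = [2:]
  P = {2,6}:  v_{2} + v_{6} = v_{1} ; sig = [2:1]
  P = {2,8}:  v_{2} + v_{8} = v_{4} ; sig = [2:1]
  P = {1,3}:  v_{1} + v_{3} = v_{7} + v_{8} + v_{10} ; sig = [2:1,1,1]
  P = {1,8}:  v_{1} + v_{8} = v_{7} + v_{9} + v_{10} ; sig = [2:1,1,1]
  P = {4,5}:  v_{4} + v_{5} = v_{6} + v_{9} + v_{10} ; sig = [2:1,1,1]
  P = {4,6}:  v_{4} + v_{6} = v_{7} + v_{9} + v_{10} ; sig = [2:1,1,1]
  P = {2,3}:  v_{2} + v_{3} = 2·v_{4} + v_{7} + v_{10} ; sig = [2:1,1,2]
  P = {2,5}:  v_{2} + v_{5} = 2·v_{1} + v_{9} + v_{10} ; sig = [2:1,1,2]
  P = {3,6}:  v_{3} + v_{6} = 2·v_{7} + v_{8} + v_{9} + 2·v_{10} ; sig = [2:1,1,2,2]
  P = {5,8}:  v_{5} + v_{8} = v_{6} + v_{7} + 2·v_{9} + 2·v_{10} ; sig = [2:1,1,2,2]
  P = {3,9}:  v_{3} + v_{9} = 2·v_{8} ; sig = [2:2]
  P = {5,7}:  v_{5} + v_{7} = 2·v_{6} ; sig = [2:2]
  P = {6,8}:  v_{6} + v_{8} = 2·v_{7} + 2·v_{9} + 2·v_{10} ; sig = [2:2,2,2]
  P = {3,5}:  v_{3} + v_{5} = 3·v_{7} + 3·v_{9} + 4·v_{10} ; sig = [2:3,3,4]
  P = {2,7,9,10}:  v_{2} + v_{7} + v_{9} + v_{10} = 0 ; sig = [4:]
  P = {1,6,9,10}:  v_{1} + v_{6} + v_{9} + v_{10} = v_{5} ; sig = [4:1]
  P = {1,7,9,10}:  v_{1} + v_{7} + v_{9} + v_{10} = v_{6} ; sig = [4:1]
  P = {4,7,8,10}:  v_{4} + v_{7} + v_{8} + v_{10} = v_{3} ; sig = [4:1]
  P = {4,7,9,10}:  v_{4} + v_{7} + v_{9} + v_{10} = v_{8} ; sig = [4:1]

Sorted signature multiset PRS(X):
    |P|=2: 15 collections, coeffs (), (1), (1), (1,1,1), (1,1,1), (1,1,1), (1,1,1), (1,1,2), (1,1,2), (1,1,2,2), (1,1,2,2), (2), (2), (2,2,2), (3,3,4)
    |P|=4: 5 collections, coeffs (), (1), (1), (1), (1)


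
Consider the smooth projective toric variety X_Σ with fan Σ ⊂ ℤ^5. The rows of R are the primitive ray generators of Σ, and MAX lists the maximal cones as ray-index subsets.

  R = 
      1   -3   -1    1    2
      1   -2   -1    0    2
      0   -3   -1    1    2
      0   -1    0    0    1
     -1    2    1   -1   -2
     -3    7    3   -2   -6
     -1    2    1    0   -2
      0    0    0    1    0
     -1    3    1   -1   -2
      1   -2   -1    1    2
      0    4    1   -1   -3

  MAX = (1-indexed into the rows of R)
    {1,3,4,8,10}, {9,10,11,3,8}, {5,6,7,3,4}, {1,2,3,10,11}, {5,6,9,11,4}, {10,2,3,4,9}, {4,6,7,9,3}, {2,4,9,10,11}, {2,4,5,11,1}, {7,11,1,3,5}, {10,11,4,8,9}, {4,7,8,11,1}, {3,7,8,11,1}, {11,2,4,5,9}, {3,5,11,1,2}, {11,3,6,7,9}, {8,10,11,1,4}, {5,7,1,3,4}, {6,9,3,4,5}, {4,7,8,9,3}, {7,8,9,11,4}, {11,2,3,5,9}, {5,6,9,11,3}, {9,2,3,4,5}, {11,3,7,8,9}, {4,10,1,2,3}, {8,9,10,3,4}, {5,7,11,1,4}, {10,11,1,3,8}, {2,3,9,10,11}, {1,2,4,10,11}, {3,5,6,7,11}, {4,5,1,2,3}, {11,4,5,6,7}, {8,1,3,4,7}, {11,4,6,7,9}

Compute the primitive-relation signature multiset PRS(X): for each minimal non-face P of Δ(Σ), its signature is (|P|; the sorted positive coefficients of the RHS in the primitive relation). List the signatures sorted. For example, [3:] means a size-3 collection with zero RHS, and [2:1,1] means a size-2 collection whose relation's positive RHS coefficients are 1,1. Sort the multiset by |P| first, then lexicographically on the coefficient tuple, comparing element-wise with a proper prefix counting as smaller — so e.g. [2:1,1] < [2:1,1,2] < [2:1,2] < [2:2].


Σ has 12 primitive collections:

  • {1,9}:  v_{1} + v_{9} = 0 — sig = [2:]
  • {2,7}:  v_{2} + v_{7} = 0 — sig = [2:]
  • {5,10}:  v_{5} + v_{10} = 0 — sig = [2:]
  • {2,8}:  v_{2} + v_{8} = v_{10} — sig = [2:1]
  • {5,8}:  v_{5} + v_{8} = v_{7} — sig = [2:1]
  • {7,10}:  v_{7} + v_{10} = v_{8} — sig = [2:1]
  • {1,6}:  v_{1} + v_{6} = v_{5} + v_{7} — sig = [2:1,1]
  • {2,6}:  v_{2} + v_{6} = v_{5} + v_{9} — sig = [2:1,1]
  • {6,10}:  v_{6} + v_{10} = v_{7} + v_{9} — sig = [2:1,1]
  • {6,8}:  v_{6} + v_{8} = 2·v_{7} + v_{9} — sig = [2:1,2]
  • {3,4,11}:  v_{3} + v_{4} + v_{11} = 0 — sig = [3:]
  • {5,7,9}:  v_{5} + v_{7} + v_{9} = v_{6} — sig = [3:1]

Sorted signature multiset PRS(X):
[[2:], [2:], [2:], [2:1], [2:1], [2:1], [2:1,1], [2:1,1], [2:1,1], [2:1,2], [3:], [3:1]]


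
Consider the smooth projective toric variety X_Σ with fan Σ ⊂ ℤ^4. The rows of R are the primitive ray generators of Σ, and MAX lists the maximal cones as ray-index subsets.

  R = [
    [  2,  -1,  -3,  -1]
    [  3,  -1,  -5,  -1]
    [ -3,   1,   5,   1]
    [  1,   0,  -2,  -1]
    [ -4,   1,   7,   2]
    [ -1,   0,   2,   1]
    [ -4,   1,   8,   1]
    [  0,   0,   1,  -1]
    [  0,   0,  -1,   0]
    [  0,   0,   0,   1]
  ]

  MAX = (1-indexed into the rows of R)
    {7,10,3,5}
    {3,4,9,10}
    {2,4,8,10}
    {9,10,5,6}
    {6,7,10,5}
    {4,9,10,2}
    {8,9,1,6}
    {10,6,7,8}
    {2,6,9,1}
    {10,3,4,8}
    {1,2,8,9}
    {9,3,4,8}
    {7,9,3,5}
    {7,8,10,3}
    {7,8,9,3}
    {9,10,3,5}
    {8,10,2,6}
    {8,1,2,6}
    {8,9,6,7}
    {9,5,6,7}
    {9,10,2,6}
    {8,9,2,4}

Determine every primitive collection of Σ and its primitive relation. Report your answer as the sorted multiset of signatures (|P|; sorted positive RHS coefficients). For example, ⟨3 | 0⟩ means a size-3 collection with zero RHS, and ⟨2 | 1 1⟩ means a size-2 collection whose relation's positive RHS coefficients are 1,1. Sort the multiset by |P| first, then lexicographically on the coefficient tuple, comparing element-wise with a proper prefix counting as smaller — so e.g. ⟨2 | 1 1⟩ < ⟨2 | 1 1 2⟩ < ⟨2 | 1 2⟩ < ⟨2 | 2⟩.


|primitive collections| = 16. Relations:

  P={2,3}:  v_{2} + v_{3} = 0  so sig = ⟨2 | 0⟩
  P={4,6}:  v_{4} + v_{6} = 0  so sig = ⟨2 | 0⟩
  P={2,5}:  v_{2} + v_{5} = v_{6}  so sig = ⟨2 | 1⟩
  P={3,6}:  v_{3} + v_{6} = v_{5}  so sig = ⟨2 | 1⟩
  P={4,5}:  v_{4} + v_{5} = v_{3}  so sig = ⟨2 | 1⟩
  P={5,8}:  v_{5} + v_{8} = v_{7}  so sig = ⟨2 | 1⟩
  P={1,10}:  v_{1} + v_{10} = v_{2} + v_{6}  so sig = ⟨2 | 1 1⟩
  P={2,7}:  v_{2} + v_{7} = v_{6} + v_{8}  so sig = ⟨2 | 1 1⟩
  P={4,7}:  v_{4} + v_{7} = v_{3} + v_{8}  so sig = ⟨2 | 1 1⟩
  P={1,3}:  v_{1} + v_{3} = v_{6} + v_{8} + v_{9}  so sig = ⟨2 | 1 1 1⟩
  P={1,4}:  v_{1} + v_{4} = v_{2} + v_{8} + v_{9}  so sig = ⟨2 | 1 1 1⟩
  P={1,5}:  v_{1} + v_{5} = 2·v_{6} + v_{8} + v_{9}  so sig = ⟨2 | 1 1 2⟩
  P={1,7}:  v_{1} + v_{7} = 2·v_{6} + 2·v_{8} + v_{9}  so sig = ⟨2 | 1 2 2⟩
  P={8,9,10}:  v_{8} + v_{9} + v_{10} = 0  so sig = ⟨3 | 0⟩
  P={7,9,10}:  v_{7} + v_{9} + v_{10} = v_{5}  so sig = ⟨3 | 1⟩
  P={2,6,8,9}:  v_{2} + v_{6} + v_{8} + v_{9} = v_{1}  so sig = ⟨4 | 1⟩

Hence PRS(X_Σ) =
{ ⟨2 | 0⟩ ×2,  ⟨2 | 1⟩ ×4,  ⟨2 | 1 1⟩ ×3,  ⟨2 | 1 1 1⟩ ×2,  ⟨2 | 1 1 2⟩,  ⟨2 | 1 2 2⟩,  ⟨3 | 0⟩,  ⟨3 | 1⟩,  ⟨4 | 1⟩ }


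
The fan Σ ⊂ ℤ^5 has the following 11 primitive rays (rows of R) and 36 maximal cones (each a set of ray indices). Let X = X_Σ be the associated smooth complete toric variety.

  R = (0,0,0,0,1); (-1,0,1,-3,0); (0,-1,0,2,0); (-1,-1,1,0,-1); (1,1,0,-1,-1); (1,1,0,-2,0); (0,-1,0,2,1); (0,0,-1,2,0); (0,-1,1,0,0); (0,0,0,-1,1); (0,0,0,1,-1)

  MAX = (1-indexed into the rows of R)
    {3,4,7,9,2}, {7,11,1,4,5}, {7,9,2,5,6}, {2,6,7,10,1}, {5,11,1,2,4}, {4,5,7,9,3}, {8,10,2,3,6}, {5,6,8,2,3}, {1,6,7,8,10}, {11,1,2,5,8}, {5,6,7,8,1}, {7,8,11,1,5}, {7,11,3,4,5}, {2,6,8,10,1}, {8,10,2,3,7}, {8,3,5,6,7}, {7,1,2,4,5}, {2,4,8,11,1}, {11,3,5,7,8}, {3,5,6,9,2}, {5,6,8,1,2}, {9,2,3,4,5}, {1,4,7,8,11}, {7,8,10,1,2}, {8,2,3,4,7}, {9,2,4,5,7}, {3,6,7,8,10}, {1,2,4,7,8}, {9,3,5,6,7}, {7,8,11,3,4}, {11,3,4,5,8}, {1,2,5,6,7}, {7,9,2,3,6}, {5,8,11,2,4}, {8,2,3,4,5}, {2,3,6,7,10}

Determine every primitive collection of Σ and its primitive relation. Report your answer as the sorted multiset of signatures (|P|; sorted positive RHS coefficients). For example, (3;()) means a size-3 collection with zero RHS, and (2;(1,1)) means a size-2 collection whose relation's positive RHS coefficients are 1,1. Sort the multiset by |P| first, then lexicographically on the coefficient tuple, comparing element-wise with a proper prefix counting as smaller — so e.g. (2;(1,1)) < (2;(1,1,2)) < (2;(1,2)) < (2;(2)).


Primitive collections (17):

  • {10,11}:  v_{10} + v_{11} = 0  →  sig = (2;())
  • {1,3}:  v_{1} + v_{3} = v_{7}  →  sig = (2;(1))
  • {5,10}:  v_{5} + v_{10} = v_{6}  →  sig = (2;(1))
  • {6,11}:  v_{6} + v_{11} = v_{5}  →  sig = (2;(1))
  • {8,9}:  v_{8} + v_{9} = v_{3}  →  sig = (2;(1))
  • {4,10}:  v_{4} + v_{10} = v_{2} + v_{3}  →  sig = (2;(1,1))
  • {4,6}:  v_{4} + v_{6} = v_{2} + v_{3} + v_{5}  →  sig = (2;(1,1,1))
  • {9,11}:  v_{9} + v_{11} = v_{4} + v_{5} + v_{7}  →  sig = (2;(1,1,1))
  • {9,10}:  v_{9} + v_{10} = v_{2} + v_{3} + v_{6} + v_{7}  →  sig = (2;(1,1,1,1))
  • {1,9}:  v_{1} + v_{9} = v_{2} + v_{5} + 2·v_{7}  →  sig = (2;(1,1,2))
  • {2,3,11}:  v_{2} + v_{3} + v_{11} = v_{4}  →  sig = (3;(1))
  • {2,7,11}:  v_{2} + v_{7} + v_{11} = v_{1} + v_{4}  →  sig = (3;(1,1))
  • {2,5,7,8}:  v_{2} + v_{5} + v_{7} + v_{8} = 0  →  sig = (4;())
  • {1,4,5,8}:  v_{1} + v_{4} + v_{5} + v_{8} = v_{11}  →  sig = (4;(1))
  • {2,3,5,7}:  v_{2} + v_{3} + v_{5} + v_{7} = v_{9}  →  sig = (4;(1))
  • {2,6,7,8}:  v_{2} + v_{6} + v_{7} + v_{8} = v_{10}  →  sig = (4;(1))
  • {4,5,7,8}:  v_{4} + v_{5} + v_{7} + v_{8} = v_{3} + v_{11}  →  sig = (4;(1,1))

Sorted signature multiset PRS(X):
    |P|=2: 10 collections, coeffs (), (1), (1), (1), (1), (1,1), (1,1,1), (1,1,1), (1,1,1,1), (1,1,2)
    |P|=3: 2 collections, coeffs (1), (1,1)
    |P|=4: 5 collections, coeffs (), (1), (1), (1), (1,1)


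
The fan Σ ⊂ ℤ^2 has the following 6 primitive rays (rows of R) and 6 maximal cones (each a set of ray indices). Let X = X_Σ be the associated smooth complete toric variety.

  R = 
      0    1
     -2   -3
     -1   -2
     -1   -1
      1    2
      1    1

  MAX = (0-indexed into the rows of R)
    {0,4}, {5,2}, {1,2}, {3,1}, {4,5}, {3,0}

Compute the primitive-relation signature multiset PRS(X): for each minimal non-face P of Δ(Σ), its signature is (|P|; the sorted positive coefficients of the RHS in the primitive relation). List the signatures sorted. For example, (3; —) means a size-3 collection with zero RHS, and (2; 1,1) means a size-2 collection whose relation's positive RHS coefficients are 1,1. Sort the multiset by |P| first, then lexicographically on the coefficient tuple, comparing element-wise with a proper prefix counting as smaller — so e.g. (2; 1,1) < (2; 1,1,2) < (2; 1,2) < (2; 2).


The 9 primitive collections of Σ (r=6, n=2):

  P={2,4}:  v_{2} + v_{4} = 0  →  sig = (2; —)
  P={3,5}:  v_{3} + v_{5} = 0  →  sig = (2; —)
  P={0,2}:  v_{0} + v_{2} = v_{3}  →  sig = (2; 1)
  P={0,5}:  v_{0} + v_{5} = v_{4}  →  sig = (2; 1)
  P={1,4}:  v_{1} + v_{4} = v_{3}  →  sig = (2; 1)
  P={1,5}:  v_{1} + v_{5} = v_{2}  →  sig = (2; 1)
  P={2,3}:  v_{2} + v_{3} = v_{1}  →  sig = (2; 1)
  P={3,4}:  v_{3} + v_{4} = v_{0}  →  sig = (2; 1)
  P={0,1}:  v_{0} + v_{1} = 2·v_{3}  →  sig = (2; 2)

Signatures (|P|; sorted positive RHS coefficients), sorted:
    |P|=2: 9 collections, coeffs (), (), (1), (1), (1), (1), (1), (1), (2)


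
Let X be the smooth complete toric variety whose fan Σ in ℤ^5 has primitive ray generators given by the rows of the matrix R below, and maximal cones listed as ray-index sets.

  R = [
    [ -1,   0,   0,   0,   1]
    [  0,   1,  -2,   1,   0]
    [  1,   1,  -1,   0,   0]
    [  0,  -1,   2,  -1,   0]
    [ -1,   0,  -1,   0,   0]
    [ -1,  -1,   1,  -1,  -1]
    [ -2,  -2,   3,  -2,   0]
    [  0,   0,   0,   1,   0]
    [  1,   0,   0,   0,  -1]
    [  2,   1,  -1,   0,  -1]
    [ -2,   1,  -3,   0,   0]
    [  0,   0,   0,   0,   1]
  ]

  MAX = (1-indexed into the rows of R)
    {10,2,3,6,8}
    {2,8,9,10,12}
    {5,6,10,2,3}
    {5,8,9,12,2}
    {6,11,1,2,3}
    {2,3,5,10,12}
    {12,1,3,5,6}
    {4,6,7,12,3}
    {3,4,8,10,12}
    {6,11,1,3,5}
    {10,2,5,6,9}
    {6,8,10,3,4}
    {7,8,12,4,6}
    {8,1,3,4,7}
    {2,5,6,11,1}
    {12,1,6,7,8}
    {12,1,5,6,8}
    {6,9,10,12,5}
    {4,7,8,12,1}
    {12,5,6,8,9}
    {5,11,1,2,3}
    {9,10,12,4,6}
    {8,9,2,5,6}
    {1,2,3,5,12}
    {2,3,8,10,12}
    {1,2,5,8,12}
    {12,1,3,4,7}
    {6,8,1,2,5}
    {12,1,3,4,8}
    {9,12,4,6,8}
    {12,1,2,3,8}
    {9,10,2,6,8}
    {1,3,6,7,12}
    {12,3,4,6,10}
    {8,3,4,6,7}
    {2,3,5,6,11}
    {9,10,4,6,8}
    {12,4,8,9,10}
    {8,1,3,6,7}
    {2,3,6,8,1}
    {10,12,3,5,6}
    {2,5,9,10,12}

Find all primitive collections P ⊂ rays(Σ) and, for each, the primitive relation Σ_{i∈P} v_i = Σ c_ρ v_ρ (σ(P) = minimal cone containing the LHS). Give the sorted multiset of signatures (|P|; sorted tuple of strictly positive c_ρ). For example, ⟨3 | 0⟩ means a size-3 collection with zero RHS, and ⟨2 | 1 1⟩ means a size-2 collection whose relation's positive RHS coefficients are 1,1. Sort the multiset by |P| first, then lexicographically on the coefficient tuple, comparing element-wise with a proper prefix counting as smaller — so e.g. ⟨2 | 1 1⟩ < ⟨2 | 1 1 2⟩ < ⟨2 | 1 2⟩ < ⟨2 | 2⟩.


23 collections generate NE(X_Σ); each relation:

  • {1,9}:  v_{1} + v_{9} = 0  →  sig = ⟨2 | 0⟩
  • {2,4}:  v_{2} + v_{4} = 0  →  sig = ⟨2 | 0⟩
  • {1,10}:  v_{1} + v_{10} = v_{3}  →  sig = ⟨2 | 1⟩
  • {3,9}:  v_{3} + v_{9} = v_{10}  →  sig = ⟨2 | 1⟩
  • {2,7}:  v_{2} + v_{7} = v_{1} + v_{6}  →  sig = ⟨2 | 1 1⟩
  • {4,5}:  v_{4} + v_{5} = v_{6} + v_{12}  →  sig = ⟨2 | 1 1⟩
  • {7,9}:  v_{7} + v_{9} = v_{4} + v_{6}  →  sig = ⟨2 | 1 1⟩
  • {7,10}:  v_{7} + v_{10} = v_{3} + v_{4} + v_{6}  →  sig = ⟨2 | 1 1 1⟩
  • {4,11}:  v_{4} + v_{11} = v_{1} + v_{3} + v_{5} + v_{6}  →  sig = ⟨2 | 1 1 1 1⟩
  • {9,11}:  v_{9} + v_{11} = v_{2} + v_{3} + v_{5} + v_{6}  →  sig = ⟨2 | 1 1 1 1⟩
  • {10,11}:  v_{10} + v_{11} = v_{2} + 2·v_{3} + v_{5} + v_{6}  →  sig = ⟨2 | 1 1 1 2⟩
  • {5,7}:  v_{5} + v_{7} = v_{1} + 2·v_{6} + v_{12}  →  sig = ⟨2 | 1 1 2⟩
  • {8,11}:  v_{8} + v_{11} = v_{1} + 2·v_{2} + v_{6}  →  sig = ⟨2 | 1 1 2⟩
  • {11,12}:  v_{11} + v_{12} = v_{1} + v_{3} + 2·v_{5}  →  sig = ⟨2 | 1 1 2⟩
  • {7,11}:  v_{7} + v_{11} = 2·v_{1} + v_{3} + v_{5} + 2·v_{6}  →  sig = ⟨2 | 1 1 2 2⟩
  • {1,4,6}:  v_{1} + v_{4} + v_{6} = v_{7}  →  sig = ⟨3 | 1⟩
  • {2,6,12}:  v_{2} + v_{6} + v_{12} = v_{5}  →  sig = ⟨3 | 1⟩
  • {3,5,8}:  v_{3} + v_{5} + v_{8} = v_{2}  →  sig = ⟨3 | 1⟩
  • {5,8,10}:  v_{5} + v_{8} + v_{10} = v_{2} + v_{9}  →  sig = ⟨3 | 1 1⟩
  • {3,6,8,12}:  v_{3} + v_{6} + v_{8} + v_{12} = 0  →  sig = ⟨4 | 0⟩
  • {6,8,10,12}:  v_{6} + v_{8} + v_{10} + v_{12} = v_{9}  →  sig = ⟨4 | 1⟩
  • {3,7,8,12}:  v_{3} + v_{7} + v_{8} + v_{12} = v_{1} + v_{4}  →  sig = ⟨4 | 1 1⟩
  • {1,2,3,5,6}:  v_{1} + v_{2} + v_{3} + v_{5} + v_{6} = v_{11}  →  sig = ⟨5 | 1⟩

Signatures (|P|; sorted positive RHS coefficients), sorted:
{ ⟨2 | 0⟩ ×2,  ⟨2 | 1⟩ ×2,  ⟨2 | 1 1⟩ ×3,  ⟨2 | 1 1 1⟩,  ⟨2 | 1 1 1 1⟩ ×2,  ⟨2 | 1 1 1 2⟩,  ⟨2 | 1 1 2⟩ ×3,  ⟨2 | 1 1 2 2⟩,  ⟨3 | 1⟩ ×3,  ⟨3 | 1 1⟩,  ⟨4 | 0⟩,  ⟨4 | 1⟩,  ⟨4 | 1 1⟩,  ⟨5 | 1⟩ }


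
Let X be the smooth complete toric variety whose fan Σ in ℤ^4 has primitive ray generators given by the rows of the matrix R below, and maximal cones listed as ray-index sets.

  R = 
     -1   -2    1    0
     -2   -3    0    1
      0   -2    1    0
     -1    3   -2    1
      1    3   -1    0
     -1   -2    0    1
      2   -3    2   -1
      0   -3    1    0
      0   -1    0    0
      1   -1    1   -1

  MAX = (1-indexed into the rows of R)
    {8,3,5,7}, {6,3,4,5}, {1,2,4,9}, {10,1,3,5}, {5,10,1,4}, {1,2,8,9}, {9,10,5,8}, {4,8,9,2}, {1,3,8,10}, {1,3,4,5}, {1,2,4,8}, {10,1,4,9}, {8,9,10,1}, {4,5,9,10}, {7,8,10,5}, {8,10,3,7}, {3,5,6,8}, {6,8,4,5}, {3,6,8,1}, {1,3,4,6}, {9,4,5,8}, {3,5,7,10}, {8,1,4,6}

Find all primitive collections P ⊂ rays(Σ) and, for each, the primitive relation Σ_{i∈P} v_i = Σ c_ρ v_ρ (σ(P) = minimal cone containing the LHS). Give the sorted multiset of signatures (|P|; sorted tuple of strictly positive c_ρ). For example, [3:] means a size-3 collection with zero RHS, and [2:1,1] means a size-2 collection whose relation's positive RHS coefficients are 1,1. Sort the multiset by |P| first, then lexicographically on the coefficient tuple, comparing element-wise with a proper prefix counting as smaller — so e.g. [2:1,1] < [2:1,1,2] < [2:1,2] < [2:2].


The 20 primitive collections of Σ (r=10, n=4):

  • {3,9}:  v_{3} + v_{9} = v_{8}  →  sig = [2:1]
  • {6,10}:  v_{6} + v_{10} = v_{8}  →  sig = [2:1]
  • {2,5}:  v_{2} + v_{5} = v_{4} + v_{8}  →  sig = [2:1,1]
  • {4,7}:  v_{4} + v_{7} = v_{5} + v_{8}  →  sig = [2:1,1]
  • {2,3}:  v_{2} + v_{3} = v_{1} + v_{4} + 2·v_{8}  →  sig = [2:1,1,2]
  • {6,7}:  v_{6} + v_{7} = v_{3} + v_{5} + 2·v_{8}  →  sig = [2:1,1,2]
  • {7,9}:  v_{7} + v_{9} = v_{5} + 2·v_{8} + v_{10}  →  sig = [2:1,1,2]
  • {1,7}:  v_{1} + v_{7} = 2·v_{3} + v_{10}  →  sig = [2:1,2]
  • {2,10}:  v_{2} + v_{10} = v_{1} + 2·v_{9}  →  sig = [2:1,2]
  • {6,9}:  v_{6} + v_{9} = v_{4} + 2·v_{8}  →  sig = [2:1,2]
  • {2,6}:  v_{2} + v_{6} = v_{1} + 2·v_{4} + 3·v_{8}  →  sig = [2:1,2,3]
  • {2,7}:  v_{2} + v_{7} = 2·v_{8}  →  sig = [2:2]
  • {1,5,9}:  v_{1} + v_{5} + v_{9} = 0  →  sig = [3:]
  • {3,4,10}:  v_{3} + v_{4} + v_{10} = 0  →  sig = [3:]
  • {1,5,8}:  v_{1} + v_{5} + v_{8} = v_{3}  →  sig = [3:1]
  • {3,4,8}:  v_{3} + v_{4} + v_{8} = v_{6}  →  sig = [3:1]
  • {4,8,10}:  v_{4} + v_{8} + v_{10} = v_{9}  →  sig = [3:1]
  • {1,5,6}:  v_{1} + v_{5} + v_{6} = 2·v_{3} + v_{4}  →  sig = [3:1,2]
  • {1,4,8,9}:  v_{1} + v_{4} + v_{8} + v_{9} = v_{2}  →  sig = [4:1]
  • {3,5,8,10}:  v_{3} + v_{5} + v_{8} + v_{10} = v_{7}  →  sig = [4:1]

Hence PRS(X_Σ) =
    [2:1]
    [2:1]
    [2:1,1]
    [2:1,1]
    [2:1,1,2]
    [2:1,1,2]
    [2:1,1,2]
    [2:1,2]
    [2:1,2]
    [2:1,2]
    [2:1,2,3]
    [2:2]
    [3:]
    [3:]
    [3:1]
    [3:1]
    [3:1]
    [3:1,2]
    [4:1]
    [4:1]


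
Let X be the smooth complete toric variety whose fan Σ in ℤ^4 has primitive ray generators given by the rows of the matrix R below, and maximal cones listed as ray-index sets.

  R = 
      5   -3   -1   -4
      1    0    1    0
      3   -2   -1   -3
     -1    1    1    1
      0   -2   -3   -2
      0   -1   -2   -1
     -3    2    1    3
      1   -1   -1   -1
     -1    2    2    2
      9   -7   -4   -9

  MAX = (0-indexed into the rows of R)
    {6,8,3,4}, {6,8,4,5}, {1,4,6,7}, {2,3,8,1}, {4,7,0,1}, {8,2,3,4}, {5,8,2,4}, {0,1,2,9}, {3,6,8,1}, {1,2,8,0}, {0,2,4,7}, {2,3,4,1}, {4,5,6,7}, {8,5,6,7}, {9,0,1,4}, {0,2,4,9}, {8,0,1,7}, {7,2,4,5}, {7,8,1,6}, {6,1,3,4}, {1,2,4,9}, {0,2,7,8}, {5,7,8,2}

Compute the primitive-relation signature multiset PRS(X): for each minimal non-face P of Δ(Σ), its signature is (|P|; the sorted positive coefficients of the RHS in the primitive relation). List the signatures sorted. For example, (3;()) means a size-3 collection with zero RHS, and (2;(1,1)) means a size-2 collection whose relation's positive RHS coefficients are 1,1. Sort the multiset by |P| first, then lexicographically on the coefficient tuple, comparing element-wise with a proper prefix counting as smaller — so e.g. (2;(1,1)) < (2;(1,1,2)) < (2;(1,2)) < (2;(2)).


|primitive collections| = 17. Relations:

  P={2,6}:  v_{2} + v_{6} = 0  →  sig = (2;())
  P={3,7}:  v_{3} + v_{7} = 0  →  sig = (2;())
  P={1,5}:  v_{1} + v_{5} = v_{7}  →  sig = (2;(1))
  P={0,3}:  v_{0} + v_{3} = v_{1} + v_{2}  →  sig = (2;(1,1))
  P={0,6}:  v_{0} + v_{6} = v_{1} + v_{7}  →  sig = (2;(1,1))
  P={3,5}:  v_{3} + v_{5} = v_{4} + v_{8}  →  sig = (2;(1,1))
  P={8,9}:  v_{8} + v_{9} = v_{0} + v_{2}  →  sig = (2;(1,1))
  P={6,9}:  v_{6} + v_{9} = v_{0} + v_{1} + v_{4}  →  sig = (2;(1,1,1))
  P={5,9}:  v_{5} + v_{9} = v_{0} + v_{2} + v_{4} + v_{7}  →  sig = (2;(1,1,1,1))
  P={0,5}:  v_{0} + v_{5} = v_{2} + 2·v_{7}  →  sig = (2;(1,2))
  P={7,9}:  v_{7} + v_{9} = 2·v_{0} + v_{4}  →  sig = (2;(1,2))
  P={3,9}:  v_{3} + v_{9} = 2·v_{1} + 2·v_{2} + v_{4}  →  sig = (2;(1,2,2))
  P={1,4,8}:  v_{1} + v_{4} + v_{8} = 0  →  sig = (3;())
  P={1,2,7}:  v_{1} + v_{2} + v_{7} = v_{0}  →  sig = (3;(1))
  P={4,7,8}:  v_{4} + v_{7} + v_{8} = v_{5}  →  sig = (3;(1))
  P={0,4,8}:  v_{0} + v_{4} + v_{8} = v_{2} + v_{7}  →  sig = (3;(1,1))
  P={0,1,2,4}:  v_{0} + v_{1} + v_{2} + v_{4} = v_{9}  →  sig = (4;(1))

Hence PRS(X_Σ) =
    |P|=2: 12 collections, coeffs (), (), (1), (1,1), (1,1), (1,1), (1,1), (1,1,1), (1,1,1,1), (1,2), (1,2), (1,2,2)
    |P|=3: 4 collections, coeffs (), (1), (1), (1,1)
    |P|=4: 1 collection, coeffs (1)
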